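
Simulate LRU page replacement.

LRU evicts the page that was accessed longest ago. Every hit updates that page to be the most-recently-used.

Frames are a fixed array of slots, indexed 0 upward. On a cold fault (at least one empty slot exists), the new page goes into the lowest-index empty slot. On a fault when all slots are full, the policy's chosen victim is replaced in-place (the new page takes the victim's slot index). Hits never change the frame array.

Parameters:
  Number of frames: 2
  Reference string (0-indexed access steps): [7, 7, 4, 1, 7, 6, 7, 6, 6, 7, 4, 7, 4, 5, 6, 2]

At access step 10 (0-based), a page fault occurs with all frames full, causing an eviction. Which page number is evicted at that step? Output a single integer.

Answer: 6

Derivation:
Step 0: ref 7 -> FAULT, frames=[7,-]
Step 1: ref 7 -> HIT, frames=[7,-]
Step 2: ref 4 -> FAULT, frames=[7,4]
Step 3: ref 1 -> FAULT, evict 7, frames=[1,4]
Step 4: ref 7 -> FAULT, evict 4, frames=[1,7]
Step 5: ref 6 -> FAULT, evict 1, frames=[6,7]
Step 6: ref 7 -> HIT, frames=[6,7]
Step 7: ref 6 -> HIT, frames=[6,7]
Step 8: ref 6 -> HIT, frames=[6,7]
Step 9: ref 7 -> HIT, frames=[6,7]
Step 10: ref 4 -> FAULT, evict 6, frames=[4,7]
At step 10: evicted page 6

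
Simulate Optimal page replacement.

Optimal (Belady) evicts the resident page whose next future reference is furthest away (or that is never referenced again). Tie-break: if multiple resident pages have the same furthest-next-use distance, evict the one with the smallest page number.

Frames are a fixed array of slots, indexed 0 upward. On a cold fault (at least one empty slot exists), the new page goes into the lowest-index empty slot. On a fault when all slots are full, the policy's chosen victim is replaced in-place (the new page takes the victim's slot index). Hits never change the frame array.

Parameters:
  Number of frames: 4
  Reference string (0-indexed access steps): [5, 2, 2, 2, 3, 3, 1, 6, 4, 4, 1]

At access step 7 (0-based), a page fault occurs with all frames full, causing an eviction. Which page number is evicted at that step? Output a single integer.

Step 0: ref 5 -> FAULT, frames=[5,-,-,-]
Step 1: ref 2 -> FAULT, frames=[5,2,-,-]
Step 2: ref 2 -> HIT, frames=[5,2,-,-]
Step 3: ref 2 -> HIT, frames=[5,2,-,-]
Step 4: ref 3 -> FAULT, frames=[5,2,3,-]
Step 5: ref 3 -> HIT, frames=[5,2,3,-]
Step 6: ref 1 -> FAULT, frames=[5,2,3,1]
Step 7: ref 6 -> FAULT, evict 2, frames=[5,6,3,1]
At step 7: evicted page 2

Answer: 2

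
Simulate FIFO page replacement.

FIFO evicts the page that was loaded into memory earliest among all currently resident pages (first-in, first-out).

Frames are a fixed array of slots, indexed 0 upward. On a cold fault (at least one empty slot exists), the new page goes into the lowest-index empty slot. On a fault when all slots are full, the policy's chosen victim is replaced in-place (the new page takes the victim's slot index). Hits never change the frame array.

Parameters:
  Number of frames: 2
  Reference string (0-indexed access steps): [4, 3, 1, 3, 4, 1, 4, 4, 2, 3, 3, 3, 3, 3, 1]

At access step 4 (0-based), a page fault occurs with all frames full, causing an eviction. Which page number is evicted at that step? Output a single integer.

Step 0: ref 4 -> FAULT, frames=[4,-]
Step 1: ref 3 -> FAULT, frames=[4,3]
Step 2: ref 1 -> FAULT, evict 4, frames=[1,3]
Step 3: ref 3 -> HIT, frames=[1,3]
Step 4: ref 4 -> FAULT, evict 3, frames=[1,4]
At step 4: evicted page 3

Answer: 3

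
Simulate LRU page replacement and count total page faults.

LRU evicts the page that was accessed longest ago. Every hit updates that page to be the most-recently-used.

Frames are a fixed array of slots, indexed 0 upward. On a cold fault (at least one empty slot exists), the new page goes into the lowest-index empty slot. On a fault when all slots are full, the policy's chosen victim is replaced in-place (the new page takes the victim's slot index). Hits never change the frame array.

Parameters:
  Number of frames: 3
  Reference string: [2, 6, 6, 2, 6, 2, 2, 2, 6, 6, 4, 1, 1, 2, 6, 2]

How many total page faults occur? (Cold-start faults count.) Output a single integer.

Step 0: ref 2 → FAULT, frames=[2,-,-]
Step 1: ref 6 → FAULT, frames=[2,6,-]
Step 2: ref 6 → HIT, frames=[2,6,-]
Step 3: ref 2 → HIT, frames=[2,6,-]
Step 4: ref 6 → HIT, frames=[2,6,-]
Step 5: ref 2 → HIT, frames=[2,6,-]
Step 6: ref 2 → HIT, frames=[2,6,-]
Step 7: ref 2 → HIT, frames=[2,6,-]
Step 8: ref 6 → HIT, frames=[2,6,-]
Step 9: ref 6 → HIT, frames=[2,6,-]
Step 10: ref 4 → FAULT, frames=[2,6,4]
Step 11: ref 1 → FAULT (evict 2), frames=[1,6,4]
Step 12: ref 1 → HIT, frames=[1,6,4]
Step 13: ref 2 → FAULT (evict 6), frames=[1,2,4]
Step 14: ref 6 → FAULT (evict 4), frames=[1,2,6]
Step 15: ref 2 → HIT, frames=[1,2,6]
Total faults: 6

Answer: 6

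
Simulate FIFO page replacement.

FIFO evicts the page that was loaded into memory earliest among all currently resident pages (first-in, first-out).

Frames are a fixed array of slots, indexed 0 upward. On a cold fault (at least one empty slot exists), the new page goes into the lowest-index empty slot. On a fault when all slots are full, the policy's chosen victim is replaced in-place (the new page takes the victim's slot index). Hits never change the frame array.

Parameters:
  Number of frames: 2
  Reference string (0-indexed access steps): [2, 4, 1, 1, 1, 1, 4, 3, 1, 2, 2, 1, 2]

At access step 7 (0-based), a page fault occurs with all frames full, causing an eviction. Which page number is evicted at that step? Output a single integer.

Step 0: ref 2 -> FAULT, frames=[2,-]
Step 1: ref 4 -> FAULT, frames=[2,4]
Step 2: ref 1 -> FAULT, evict 2, frames=[1,4]
Step 3: ref 1 -> HIT, frames=[1,4]
Step 4: ref 1 -> HIT, frames=[1,4]
Step 5: ref 1 -> HIT, frames=[1,4]
Step 6: ref 4 -> HIT, frames=[1,4]
Step 7: ref 3 -> FAULT, evict 4, frames=[1,3]
At step 7: evicted page 4

Answer: 4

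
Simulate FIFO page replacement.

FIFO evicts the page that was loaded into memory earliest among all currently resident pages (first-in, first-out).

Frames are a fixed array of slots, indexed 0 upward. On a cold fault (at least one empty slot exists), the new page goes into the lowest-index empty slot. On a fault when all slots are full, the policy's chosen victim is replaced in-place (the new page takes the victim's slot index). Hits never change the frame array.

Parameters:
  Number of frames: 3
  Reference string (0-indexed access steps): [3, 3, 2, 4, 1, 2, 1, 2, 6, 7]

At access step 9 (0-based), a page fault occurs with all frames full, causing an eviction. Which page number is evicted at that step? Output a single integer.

Step 0: ref 3 -> FAULT, frames=[3,-,-]
Step 1: ref 3 -> HIT, frames=[3,-,-]
Step 2: ref 2 -> FAULT, frames=[3,2,-]
Step 3: ref 4 -> FAULT, frames=[3,2,4]
Step 4: ref 1 -> FAULT, evict 3, frames=[1,2,4]
Step 5: ref 2 -> HIT, frames=[1,2,4]
Step 6: ref 1 -> HIT, frames=[1,2,4]
Step 7: ref 2 -> HIT, frames=[1,2,4]
Step 8: ref 6 -> FAULT, evict 2, frames=[1,6,4]
Step 9: ref 7 -> FAULT, evict 4, frames=[1,6,7]
At step 9: evicted page 4

Answer: 4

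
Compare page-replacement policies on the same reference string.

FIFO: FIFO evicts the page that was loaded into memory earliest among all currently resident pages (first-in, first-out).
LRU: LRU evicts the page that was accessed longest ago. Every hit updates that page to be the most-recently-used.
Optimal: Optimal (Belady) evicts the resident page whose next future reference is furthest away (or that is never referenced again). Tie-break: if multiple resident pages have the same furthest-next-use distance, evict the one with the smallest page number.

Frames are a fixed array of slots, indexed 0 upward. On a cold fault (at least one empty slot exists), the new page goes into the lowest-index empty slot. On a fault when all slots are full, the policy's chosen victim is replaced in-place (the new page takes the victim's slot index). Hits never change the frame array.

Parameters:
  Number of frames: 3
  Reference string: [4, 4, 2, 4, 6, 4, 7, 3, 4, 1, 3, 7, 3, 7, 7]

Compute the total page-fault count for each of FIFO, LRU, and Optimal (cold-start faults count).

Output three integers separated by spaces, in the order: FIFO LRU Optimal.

Answer: 9 7 6

Derivation:
--- FIFO ---
  step 0: ref 4 -> FAULT, frames=[4,-,-] (faults so far: 1)
  step 1: ref 4 -> HIT, frames=[4,-,-] (faults so far: 1)
  step 2: ref 2 -> FAULT, frames=[4,2,-] (faults so far: 2)
  step 3: ref 4 -> HIT, frames=[4,2,-] (faults so far: 2)
  step 4: ref 6 -> FAULT, frames=[4,2,6] (faults so far: 3)
  step 5: ref 4 -> HIT, frames=[4,2,6] (faults so far: 3)
  step 6: ref 7 -> FAULT, evict 4, frames=[7,2,6] (faults so far: 4)
  step 7: ref 3 -> FAULT, evict 2, frames=[7,3,6] (faults so far: 5)
  step 8: ref 4 -> FAULT, evict 6, frames=[7,3,4] (faults so far: 6)
  step 9: ref 1 -> FAULT, evict 7, frames=[1,3,4] (faults so far: 7)
  step 10: ref 3 -> HIT, frames=[1,3,4] (faults so far: 7)
  step 11: ref 7 -> FAULT, evict 3, frames=[1,7,4] (faults so far: 8)
  step 12: ref 3 -> FAULT, evict 4, frames=[1,7,3] (faults so far: 9)
  step 13: ref 7 -> HIT, frames=[1,7,3] (faults so far: 9)
  step 14: ref 7 -> HIT, frames=[1,7,3] (faults so far: 9)
  FIFO total faults: 9
--- LRU ---
  step 0: ref 4 -> FAULT, frames=[4,-,-] (faults so far: 1)
  step 1: ref 4 -> HIT, frames=[4,-,-] (faults so far: 1)
  step 2: ref 2 -> FAULT, frames=[4,2,-] (faults so far: 2)
  step 3: ref 4 -> HIT, frames=[4,2,-] (faults so far: 2)
  step 4: ref 6 -> FAULT, frames=[4,2,6] (faults so far: 3)
  step 5: ref 4 -> HIT, frames=[4,2,6] (faults so far: 3)
  step 6: ref 7 -> FAULT, evict 2, frames=[4,7,6] (faults so far: 4)
  step 7: ref 3 -> FAULT, evict 6, frames=[4,7,3] (faults so far: 5)
  step 8: ref 4 -> HIT, frames=[4,7,3] (faults so far: 5)
  step 9: ref 1 -> FAULT, evict 7, frames=[4,1,3] (faults so far: 6)
  step 10: ref 3 -> HIT, frames=[4,1,3] (faults so far: 6)
  step 11: ref 7 -> FAULT, evict 4, frames=[7,1,3] (faults so far: 7)
  step 12: ref 3 -> HIT, frames=[7,1,3] (faults so far: 7)
  step 13: ref 7 -> HIT, frames=[7,1,3] (faults so far: 7)
  step 14: ref 7 -> HIT, frames=[7,1,3] (faults so far: 7)
  LRU total faults: 7
--- Optimal ---
  step 0: ref 4 -> FAULT, frames=[4,-,-] (faults so far: 1)
  step 1: ref 4 -> HIT, frames=[4,-,-] (faults so far: 1)
  step 2: ref 2 -> FAULT, frames=[4,2,-] (faults so far: 2)
  step 3: ref 4 -> HIT, frames=[4,2,-] (faults so far: 2)
  step 4: ref 6 -> FAULT, frames=[4,2,6] (faults so far: 3)
  step 5: ref 4 -> HIT, frames=[4,2,6] (faults so far: 3)
  step 6: ref 7 -> FAULT, evict 2, frames=[4,7,6] (faults so far: 4)
  step 7: ref 3 -> FAULT, evict 6, frames=[4,7,3] (faults so far: 5)
  step 8: ref 4 -> HIT, frames=[4,7,3] (faults so far: 5)
  step 9: ref 1 -> FAULT, evict 4, frames=[1,7,3] (faults so far: 6)
  step 10: ref 3 -> HIT, frames=[1,7,3] (faults so far: 6)
  step 11: ref 7 -> HIT, frames=[1,7,3] (faults so far: 6)
  step 12: ref 3 -> HIT, frames=[1,7,3] (faults so far: 6)
  step 13: ref 7 -> HIT, frames=[1,7,3] (faults so far: 6)
  step 14: ref 7 -> HIT, frames=[1,7,3] (faults so far: 6)
  Optimal total faults: 6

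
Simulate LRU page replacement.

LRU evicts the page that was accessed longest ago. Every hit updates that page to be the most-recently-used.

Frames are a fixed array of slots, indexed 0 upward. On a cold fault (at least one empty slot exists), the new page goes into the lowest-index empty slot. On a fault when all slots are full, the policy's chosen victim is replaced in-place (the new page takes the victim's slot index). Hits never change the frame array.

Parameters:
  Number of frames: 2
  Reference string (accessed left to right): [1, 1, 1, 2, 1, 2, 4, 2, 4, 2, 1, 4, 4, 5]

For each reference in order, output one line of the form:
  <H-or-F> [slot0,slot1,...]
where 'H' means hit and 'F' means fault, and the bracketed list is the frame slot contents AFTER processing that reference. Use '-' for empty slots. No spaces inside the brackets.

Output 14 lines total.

F [1,-]
H [1,-]
H [1,-]
F [1,2]
H [1,2]
H [1,2]
F [4,2]
H [4,2]
H [4,2]
H [4,2]
F [1,2]
F [1,4]
H [1,4]
F [5,4]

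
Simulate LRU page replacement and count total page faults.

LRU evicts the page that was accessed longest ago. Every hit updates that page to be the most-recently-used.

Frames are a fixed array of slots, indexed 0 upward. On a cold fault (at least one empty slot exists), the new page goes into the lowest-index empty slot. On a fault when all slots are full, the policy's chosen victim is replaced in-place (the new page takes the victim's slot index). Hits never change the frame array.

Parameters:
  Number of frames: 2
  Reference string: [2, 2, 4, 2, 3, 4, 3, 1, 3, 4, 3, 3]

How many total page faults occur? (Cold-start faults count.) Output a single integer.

Answer: 6

Derivation:
Step 0: ref 2 → FAULT, frames=[2,-]
Step 1: ref 2 → HIT, frames=[2,-]
Step 2: ref 4 → FAULT, frames=[2,4]
Step 3: ref 2 → HIT, frames=[2,4]
Step 4: ref 3 → FAULT (evict 4), frames=[2,3]
Step 5: ref 4 → FAULT (evict 2), frames=[4,3]
Step 6: ref 3 → HIT, frames=[4,3]
Step 7: ref 1 → FAULT (evict 4), frames=[1,3]
Step 8: ref 3 → HIT, frames=[1,3]
Step 9: ref 4 → FAULT (evict 1), frames=[4,3]
Step 10: ref 3 → HIT, frames=[4,3]
Step 11: ref 3 → HIT, frames=[4,3]
Total faults: 6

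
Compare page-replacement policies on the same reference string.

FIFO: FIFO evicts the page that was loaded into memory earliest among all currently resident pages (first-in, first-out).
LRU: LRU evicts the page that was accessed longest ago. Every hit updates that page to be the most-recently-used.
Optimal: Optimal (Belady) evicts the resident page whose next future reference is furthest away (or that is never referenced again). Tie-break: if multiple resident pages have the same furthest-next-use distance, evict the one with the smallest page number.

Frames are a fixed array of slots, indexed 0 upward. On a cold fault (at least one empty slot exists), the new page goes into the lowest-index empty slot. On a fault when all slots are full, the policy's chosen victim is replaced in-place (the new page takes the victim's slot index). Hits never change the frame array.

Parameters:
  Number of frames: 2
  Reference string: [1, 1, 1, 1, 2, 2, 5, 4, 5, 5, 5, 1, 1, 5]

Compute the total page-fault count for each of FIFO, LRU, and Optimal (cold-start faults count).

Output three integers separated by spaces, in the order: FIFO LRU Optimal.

Answer: 6 5 5

Derivation:
--- FIFO ---
  step 0: ref 1 -> FAULT, frames=[1,-] (faults so far: 1)
  step 1: ref 1 -> HIT, frames=[1,-] (faults so far: 1)
  step 2: ref 1 -> HIT, frames=[1,-] (faults so far: 1)
  step 3: ref 1 -> HIT, frames=[1,-] (faults so far: 1)
  step 4: ref 2 -> FAULT, frames=[1,2] (faults so far: 2)
  step 5: ref 2 -> HIT, frames=[1,2] (faults so far: 2)
  step 6: ref 5 -> FAULT, evict 1, frames=[5,2] (faults so far: 3)
  step 7: ref 4 -> FAULT, evict 2, frames=[5,4] (faults so far: 4)
  step 8: ref 5 -> HIT, frames=[5,4] (faults so far: 4)
  step 9: ref 5 -> HIT, frames=[5,4] (faults so far: 4)
  step 10: ref 5 -> HIT, frames=[5,4] (faults so far: 4)
  step 11: ref 1 -> FAULT, evict 5, frames=[1,4] (faults so far: 5)
  step 12: ref 1 -> HIT, frames=[1,4] (faults so far: 5)
  step 13: ref 5 -> FAULT, evict 4, frames=[1,5] (faults so far: 6)
  FIFO total faults: 6
--- LRU ---
  step 0: ref 1 -> FAULT, frames=[1,-] (faults so far: 1)
  step 1: ref 1 -> HIT, frames=[1,-] (faults so far: 1)
  step 2: ref 1 -> HIT, frames=[1,-] (faults so far: 1)
  step 3: ref 1 -> HIT, frames=[1,-] (faults so far: 1)
  step 4: ref 2 -> FAULT, frames=[1,2] (faults so far: 2)
  step 5: ref 2 -> HIT, frames=[1,2] (faults so far: 2)
  step 6: ref 5 -> FAULT, evict 1, frames=[5,2] (faults so far: 3)
  step 7: ref 4 -> FAULT, evict 2, frames=[5,4] (faults so far: 4)
  step 8: ref 5 -> HIT, frames=[5,4] (faults so far: 4)
  step 9: ref 5 -> HIT, frames=[5,4] (faults so far: 4)
  step 10: ref 5 -> HIT, frames=[5,4] (faults so far: 4)
  step 11: ref 1 -> FAULT, evict 4, frames=[5,1] (faults so far: 5)
  step 12: ref 1 -> HIT, frames=[5,1] (faults so far: 5)
  step 13: ref 5 -> HIT, frames=[5,1] (faults so far: 5)
  LRU total faults: 5
--- Optimal ---
  step 0: ref 1 -> FAULT, frames=[1,-] (faults so far: 1)
  step 1: ref 1 -> HIT, frames=[1,-] (faults so far: 1)
  step 2: ref 1 -> HIT, frames=[1,-] (faults so far: 1)
  step 3: ref 1 -> HIT, frames=[1,-] (faults so far: 1)
  step 4: ref 2 -> FAULT, frames=[1,2] (faults so far: 2)
  step 5: ref 2 -> HIT, frames=[1,2] (faults so far: 2)
  step 6: ref 5 -> FAULT, evict 2, frames=[1,5] (faults so far: 3)
  step 7: ref 4 -> FAULT, evict 1, frames=[4,5] (faults so far: 4)
  step 8: ref 5 -> HIT, frames=[4,5] (faults so far: 4)
  step 9: ref 5 -> HIT, frames=[4,5] (faults so far: 4)
  step 10: ref 5 -> HIT, frames=[4,5] (faults so far: 4)
  step 11: ref 1 -> FAULT, evict 4, frames=[1,5] (faults so far: 5)
  step 12: ref 1 -> HIT, frames=[1,5] (faults so far: 5)
  step 13: ref 5 -> HIT, frames=[1,5] (faults so far: 5)
  Optimal total faults: 5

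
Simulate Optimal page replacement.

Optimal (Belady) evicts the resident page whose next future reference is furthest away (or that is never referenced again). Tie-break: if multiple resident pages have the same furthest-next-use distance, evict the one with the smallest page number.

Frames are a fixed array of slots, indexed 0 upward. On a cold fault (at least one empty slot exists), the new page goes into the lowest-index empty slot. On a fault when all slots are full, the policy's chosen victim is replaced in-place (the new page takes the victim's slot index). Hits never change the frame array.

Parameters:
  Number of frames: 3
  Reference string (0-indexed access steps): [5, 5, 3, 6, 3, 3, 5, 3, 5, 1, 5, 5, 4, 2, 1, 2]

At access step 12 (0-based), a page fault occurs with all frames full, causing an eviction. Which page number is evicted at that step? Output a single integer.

Step 0: ref 5 -> FAULT, frames=[5,-,-]
Step 1: ref 5 -> HIT, frames=[5,-,-]
Step 2: ref 3 -> FAULT, frames=[5,3,-]
Step 3: ref 6 -> FAULT, frames=[5,3,6]
Step 4: ref 3 -> HIT, frames=[5,3,6]
Step 5: ref 3 -> HIT, frames=[5,3,6]
Step 6: ref 5 -> HIT, frames=[5,3,6]
Step 7: ref 3 -> HIT, frames=[5,3,6]
Step 8: ref 5 -> HIT, frames=[5,3,6]
Step 9: ref 1 -> FAULT, evict 3, frames=[5,1,6]
Step 10: ref 5 -> HIT, frames=[5,1,6]
Step 11: ref 5 -> HIT, frames=[5,1,6]
Step 12: ref 4 -> FAULT, evict 5, frames=[4,1,6]
At step 12: evicted page 5

Answer: 5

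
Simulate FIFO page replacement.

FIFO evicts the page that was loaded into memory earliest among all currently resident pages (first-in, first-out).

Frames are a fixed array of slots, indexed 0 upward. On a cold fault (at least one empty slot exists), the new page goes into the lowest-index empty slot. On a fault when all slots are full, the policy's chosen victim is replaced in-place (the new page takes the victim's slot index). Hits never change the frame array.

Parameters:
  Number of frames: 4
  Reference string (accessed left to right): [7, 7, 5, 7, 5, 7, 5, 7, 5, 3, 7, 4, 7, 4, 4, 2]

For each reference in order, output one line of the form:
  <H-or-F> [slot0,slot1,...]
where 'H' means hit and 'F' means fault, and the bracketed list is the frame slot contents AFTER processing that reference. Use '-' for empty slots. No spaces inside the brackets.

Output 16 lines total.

F [7,-,-,-]
H [7,-,-,-]
F [7,5,-,-]
H [7,5,-,-]
H [7,5,-,-]
H [7,5,-,-]
H [7,5,-,-]
H [7,5,-,-]
H [7,5,-,-]
F [7,5,3,-]
H [7,5,3,-]
F [7,5,3,4]
H [7,5,3,4]
H [7,5,3,4]
H [7,5,3,4]
F [2,5,3,4]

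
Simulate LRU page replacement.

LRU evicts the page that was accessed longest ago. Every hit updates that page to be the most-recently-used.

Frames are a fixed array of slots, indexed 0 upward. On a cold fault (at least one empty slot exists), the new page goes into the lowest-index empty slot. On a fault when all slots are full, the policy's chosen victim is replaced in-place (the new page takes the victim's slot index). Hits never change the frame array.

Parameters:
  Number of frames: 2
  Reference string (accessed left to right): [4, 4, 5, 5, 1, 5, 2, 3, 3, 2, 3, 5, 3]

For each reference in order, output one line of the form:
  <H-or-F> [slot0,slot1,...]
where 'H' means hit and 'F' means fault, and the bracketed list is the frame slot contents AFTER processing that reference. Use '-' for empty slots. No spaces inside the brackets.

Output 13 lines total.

F [4,-]
H [4,-]
F [4,5]
H [4,5]
F [1,5]
H [1,5]
F [2,5]
F [2,3]
H [2,3]
H [2,3]
H [2,3]
F [5,3]
H [5,3]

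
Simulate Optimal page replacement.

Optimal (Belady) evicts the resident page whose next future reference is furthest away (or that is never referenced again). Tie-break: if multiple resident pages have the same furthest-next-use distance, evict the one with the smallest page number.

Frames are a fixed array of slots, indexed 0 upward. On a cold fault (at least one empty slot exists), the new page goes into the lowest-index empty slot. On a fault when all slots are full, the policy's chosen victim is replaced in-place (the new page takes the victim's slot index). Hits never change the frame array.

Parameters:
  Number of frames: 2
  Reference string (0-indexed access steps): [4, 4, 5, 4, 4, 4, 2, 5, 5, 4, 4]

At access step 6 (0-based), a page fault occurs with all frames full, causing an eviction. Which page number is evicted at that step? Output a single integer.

Step 0: ref 4 -> FAULT, frames=[4,-]
Step 1: ref 4 -> HIT, frames=[4,-]
Step 2: ref 5 -> FAULT, frames=[4,5]
Step 3: ref 4 -> HIT, frames=[4,5]
Step 4: ref 4 -> HIT, frames=[4,5]
Step 5: ref 4 -> HIT, frames=[4,5]
Step 6: ref 2 -> FAULT, evict 4, frames=[2,5]
At step 6: evicted page 4

Answer: 4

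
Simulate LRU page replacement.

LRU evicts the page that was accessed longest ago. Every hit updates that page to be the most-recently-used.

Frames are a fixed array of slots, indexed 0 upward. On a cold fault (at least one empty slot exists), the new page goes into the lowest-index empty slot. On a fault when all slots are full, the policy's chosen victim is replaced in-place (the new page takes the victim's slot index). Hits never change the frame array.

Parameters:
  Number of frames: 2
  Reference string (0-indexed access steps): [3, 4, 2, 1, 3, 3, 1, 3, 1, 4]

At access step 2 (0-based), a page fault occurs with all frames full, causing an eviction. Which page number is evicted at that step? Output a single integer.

Answer: 3

Derivation:
Step 0: ref 3 -> FAULT, frames=[3,-]
Step 1: ref 4 -> FAULT, frames=[3,4]
Step 2: ref 2 -> FAULT, evict 3, frames=[2,4]
At step 2: evicted page 3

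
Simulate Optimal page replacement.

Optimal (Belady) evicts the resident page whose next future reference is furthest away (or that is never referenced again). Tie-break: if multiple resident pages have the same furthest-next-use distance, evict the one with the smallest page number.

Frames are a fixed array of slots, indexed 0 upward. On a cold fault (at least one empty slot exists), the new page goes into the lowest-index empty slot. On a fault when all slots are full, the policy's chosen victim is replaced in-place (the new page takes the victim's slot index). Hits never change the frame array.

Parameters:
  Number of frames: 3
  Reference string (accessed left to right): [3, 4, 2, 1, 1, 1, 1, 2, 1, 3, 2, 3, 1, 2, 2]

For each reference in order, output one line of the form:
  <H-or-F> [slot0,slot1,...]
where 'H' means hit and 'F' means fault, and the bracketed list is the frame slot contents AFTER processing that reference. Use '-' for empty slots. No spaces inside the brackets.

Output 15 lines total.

F [3,-,-]
F [3,4,-]
F [3,4,2]
F [3,1,2]
H [3,1,2]
H [3,1,2]
H [3,1,2]
H [3,1,2]
H [3,1,2]
H [3,1,2]
H [3,1,2]
H [3,1,2]
H [3,1,2]
H [3,1,2]
H [3,1,2]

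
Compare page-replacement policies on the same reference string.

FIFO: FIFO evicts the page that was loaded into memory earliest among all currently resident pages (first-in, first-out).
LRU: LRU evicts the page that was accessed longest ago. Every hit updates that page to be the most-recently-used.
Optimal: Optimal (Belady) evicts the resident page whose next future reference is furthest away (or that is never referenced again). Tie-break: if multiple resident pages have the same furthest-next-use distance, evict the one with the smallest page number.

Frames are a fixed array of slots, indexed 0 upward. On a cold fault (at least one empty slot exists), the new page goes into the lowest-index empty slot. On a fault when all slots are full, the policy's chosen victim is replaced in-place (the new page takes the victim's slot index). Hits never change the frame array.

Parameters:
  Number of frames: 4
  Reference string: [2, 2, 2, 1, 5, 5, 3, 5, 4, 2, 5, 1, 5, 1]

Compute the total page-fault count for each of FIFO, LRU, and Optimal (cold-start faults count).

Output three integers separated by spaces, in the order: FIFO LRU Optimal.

Answer: 8 7 5

Derivation:
--- FIFO ---
  step 0: ref 2 -> FAULT, frames=[2,-,-,-] (faults so far: 1)
  step 1: ref 2 -> HIT, frames=[2,-,-,-] (faults so far: 1)
  step 2: ref 2 -> HIT, frames=[2,-,-,-] (faults so far: 1)
  step 3: ref 1 -> FAULT, frames=[2,1,-,-] (faults so far: 2)
  step 4: ref 5 -> FAULT, frames=[2,1,5,-] (faults so far: 3)
  step 5: ref 5 -> HIT, frames=[2,1,5,-] (faults so far: 3)
  step 6: ref 3 -> FAULT, frames=[2,1,5,3] (faults so far: 4)
  step 7: ref 5 -> HIT, frames=[2,1,5,3] (faults so far: 4)
  step 8: ref 4 -> FAULT, evict 2, frames=[4,1,5,3] (faults so far: 5)
  step 9: ref 2 -> FAULT, evict 1, frames=[4,2,5,3] (faults so far: 6)
  step 10: ref 5 -> HIT, frames=[4,2,5,3] (faults so far: 6)
  step 11: ref 1 -> FAULT, evict 5, frames=[4,2,1,3] (faults so far: 7)
  step 12: ref 5 -> FAULT, evict 3, frames=[4,2,1,5] (faults so far: 8)
  step 13: ref 1 -> HIT, frames=[4,2,1,5] (faults so far: 8)
  FIFO total faults: 8
--- LRU ---
  step 0: ref 2 -> FAULT, frames=[2,-,-,-] (faults so far: 1)
  step 1: ref 2 -> HIT, frames=[2,-,-,-] (faults so far: 1)
  step 2: ref 2 -> HIT, frames=[2,-,-,-] (faults so far: 1)
  step 3: ref 1 -> FAULT, frames=[2,1,-,-] (faults so far: 2)
  step 4: ref 5 -> FAULT, frames=[2,1,5,-] (faults so far: 3)
  step 5: ref 5 -> HIT, frames=[2,1,5,-] (faults so far: 3)
  step 6: ref 3 -> FAULT, frames=[2,1,5,3] (faults so far: 4)
  step 7: ref 5 -> HIT, frames=[2,1,5,3] (faults so far: 4)
  step 8: ref 4 -> FAULT, evict 2, frames=[4,1,5,3] (faults so far: 5)
  step 9: ref 2 -> FAULT, evict 1, frames=[4,2,5,3] (faults so far: 6)
  step 10: ref 5 -> HIT, frames=[4,2,5,3] (faults so far: 6)
  step 11: ref 1 -> FAULT, evict 3, frames=[4,2,5,1] (faults so far: 7)
  step 12: ref 5 -> HIT, frames=[4,2,5,1] (faults so far: 7)
  step 13: ref 1 -> HIT, frames=[4,2,5,1] (faults so far: 7)
  LRU total faults: 7
--- Optimal ---
  step 0: ref 2 -> FAULT, frames=[2,-,-,-] (faults so far: 1)
  step 1: ref 2 -> HIT, frames=[2,-,-,-] (faults so far: 1)
  step 2: ref 2 -> HIT, frames=[2,-,-,-] (faults so far: 1)
  step 3: ref 1 -> FAULT, frames=[2,1,-,-] (faults so far: 2)
  step 4: ref 5 -> FAULT, frames=[2,1,5,-] (faults so far: 3)
  step 5: ref 5 -> HIT, frames=[2,1,5,-] (faults so far: 3)
  step 6: ref 3 -> FAULT, frames=[2,1,5,3] (faults so far: 4)
  step 7: ref 5 -> HIT, frames=[2,1,5,3] (faults so far: 4)
  step 8: ref 4 -> FAULT, evict 3, frames=[2,1,5,4] (faults so far: 5)
  step 9: ref 2 -> HIT, frames=[2,1,5,4] (faults so far: 5)
  step 10: ref 5 -> HIT, frames=[2,1,5,4] (faults so far: 5)
  step 11: ref 1 -> HIT, frames=[2,1,5,4] (faults so far: 5)
  step 12: ref 5 -> HIT, frames=[2,1,5,4] (faults so far: 5)
  step 13: ref 1 -> HIT, frames=[2,1,5,4] (faults so far: 5)
  Optimal total faults: 5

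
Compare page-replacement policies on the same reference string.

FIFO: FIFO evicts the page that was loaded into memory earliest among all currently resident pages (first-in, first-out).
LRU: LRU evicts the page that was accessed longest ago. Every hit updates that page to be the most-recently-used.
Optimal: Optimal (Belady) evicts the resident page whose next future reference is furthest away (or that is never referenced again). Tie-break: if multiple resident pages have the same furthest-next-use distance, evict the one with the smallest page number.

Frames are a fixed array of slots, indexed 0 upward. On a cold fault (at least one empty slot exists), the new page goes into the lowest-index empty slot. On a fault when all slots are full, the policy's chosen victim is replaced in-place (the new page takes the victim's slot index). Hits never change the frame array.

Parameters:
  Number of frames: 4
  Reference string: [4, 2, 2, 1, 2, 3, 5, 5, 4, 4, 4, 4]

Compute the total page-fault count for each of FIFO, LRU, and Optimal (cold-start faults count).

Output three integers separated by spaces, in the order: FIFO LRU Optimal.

Answer: 6 6 5

Derivation:
--- FIFO ---
  step 0: ref 4 -> FAULT, frames=[4,-,-,-] (faults so far: 1)
  step 1: ref 2 -> FAULT, frames=[4,2,-,-] (faults so far: 2)
  step 2: ref 2 -> HIT, frames=[4,2,-,-] (faults so far: 2)
  step 3: ref 1 -> FAULT, frames=[4,2,1,-] (faults so far: 3)
  step 4: ref 2 -> HIT, frames=[4,2,1,-] (faults so far: 3)
  step 5: ref 3 -> FAULT, frames=[4,2,1,3] (faults so far: 4)
  step 6: ref 5 -> FAULT, evict 4, frames=[5,2,1,3] (faults so far: 5)
  step 7: ref 5 -> HIT, frames=[5,2,1,3] (faults so far: 5)
  step 8: ref 4 -> FAULT, evict 2, frames=[5,4,1,3] (faults so far: 6)
  step 9: ref 4 -> HIT, frames=[5,4,1,3] (faults so far: 6)
  step 10: ref 4 -> HIT, frames=[5,4,1,3] (faults so far: 6)
  step 11: ref 4 -> HIT, frames=[5,4,1,3] (faults so far: 6)
  FIFO total faults: 6
--- LRU ---
  step 0: ref 4 -> FAULT, frames=[4,-,-,-] (faults so far: 1)
  step 1: ref 2 -> FAULT, frames=[4,2,-,-] (faults so far: 2)
  step 2: ref 2 -> HIT, frames=[4,2,-,-] (faults so far: 2)
  step 3: ref 1 -> FAULT, frames=[4,2,1,-] (faults so far: 3)
  step 4: ref 2 -> HIT, frames=[4,2,1,-] (faults so far: 3)
  step 5: ref 3 -> FAULT, frames=[4,2,1,3] (faults so far: 4)
  step 6: ref 5 -> FAULT, evict 4, frames=[5,2,1,3] (faults so far: 5)
  step 7: ref 5 -> HIT, frames=[5,2,1,3] (faults so far: 5)
  step 8: ref 4 -> FAULT, evict 1, frames=[5,2,4,3] (faults so far: 6)
  step 9: ref 4 -> HIT, frames=[5,2,4,3] (faults so far: 6)
  step 10: ref 4 -> HIT, frames=[5,2,4,3] (faults so far: 6)
  step 11: ref 4 -> HIT, frames=[5,2,4,3] (faults so far: 6)
  LRU total faults: 6
--- Optimal ---
  step 0: ref 4 -> FAULT, frames=[4,-,-,-] (faults so far: 1)
  step 1: ref 2 -> FAULT, frames=[4,2,-,-] (faults so far: 2)
  step 2: ref 2 -> HIT, frames=[4,2,-,-] (faults so far: 2)
  step 3: ref 1 -> FAULT, frames=[4,2,1,-] (faults so far: 3)
  step 4: ref 2 -> HIT, frames=[4,2,1,-] (faults so far: 3)
  step 5: ref 3 -> FAULT, frames=[4,2,1,3] (faults so far: 4)
  step 6: ref 5 -> FAULT, evict 1, frames=[4,2,5,3] (faults so far: 5)
  step 7: ref 5 -> HIT, frames=[4,2,5,3] (faults so far: 5)
  step 8: ref 4 -> HIT, frames=[4,2,5,3] (faults so far: 5)
  step 9: ref 4 -> HIT, frames=[4,2,5,3] (faults so far: 5)
  step 10: ref 4 -> HIT, frames=[4,2,5,3] (faults so far: 5)
  step 11: ref 4 -> HIT, frames=[4,2,5,3] (faults so far: 5)
  Optimal total faults: 5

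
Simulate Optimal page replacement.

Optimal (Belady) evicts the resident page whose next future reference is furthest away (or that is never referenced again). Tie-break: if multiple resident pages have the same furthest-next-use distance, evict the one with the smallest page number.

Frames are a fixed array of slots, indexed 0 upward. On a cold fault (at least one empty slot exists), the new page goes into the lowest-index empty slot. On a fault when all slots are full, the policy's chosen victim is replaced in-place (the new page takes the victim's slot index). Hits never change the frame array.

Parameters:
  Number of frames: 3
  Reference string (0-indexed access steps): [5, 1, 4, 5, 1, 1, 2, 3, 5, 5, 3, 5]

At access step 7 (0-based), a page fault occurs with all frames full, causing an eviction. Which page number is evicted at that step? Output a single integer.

Answer: 2

Derivation:
Step 0: ref 5 -> FAULT, frames=[5,-,-]
Step 1: ref 1 -> FAULT, frames=[5,1,-]
Step 2: ref 4 -> FAULT, frames=[5,1,4]
Step 3: ref 5 -> HIT, frames=[5,1,4]
Step 4: ref 1 -> HIT, frames=[5,1,4]
Step 5: ref 1 -> HIT, frames=[5,1,4]
Step 6: ref 2 -> FAULT, evict 1, frames=[5,2,4]
Step 7: ref 3 -> FAULT, evict 2, frames=[5,3,4]
At step 7: evicted page 2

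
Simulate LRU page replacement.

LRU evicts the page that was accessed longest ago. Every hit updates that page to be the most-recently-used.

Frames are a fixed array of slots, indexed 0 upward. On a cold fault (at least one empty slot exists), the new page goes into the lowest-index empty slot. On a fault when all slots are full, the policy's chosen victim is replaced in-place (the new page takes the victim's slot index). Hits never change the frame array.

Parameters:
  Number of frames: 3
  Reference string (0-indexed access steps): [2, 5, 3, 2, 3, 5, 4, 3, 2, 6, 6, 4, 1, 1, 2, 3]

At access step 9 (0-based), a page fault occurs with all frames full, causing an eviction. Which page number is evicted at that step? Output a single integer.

Answer: 4

Derivation:
Step 0: ref 2 -> FAULT, frames=[2,-,-]
Step 1: ref 5 -> FAULT, frames=[2,5,-]
Step 2: ref 3 -> FAULT, frames=[2,5,3]
Step 3: ref 2 -> HIT, frames=[2,5,3]
Step 4: ref 3 -> HIT, frames=[2,5,3]
Step 5: ref 5 -> HIT, frames=[2,5,3]
Step 6: ref 4 -> FAULT, evict 2, frames=[4,5,3]
Step 7: ref 3 -> HIT, frames=[4,5,3]
Step 8: ref 2 -> FAULT, evict 5, frames=[4,2,3]
Step 9: ref 6 -> FAULT, evict 4, frames=[6,2,3]
At step 9: evicted page 4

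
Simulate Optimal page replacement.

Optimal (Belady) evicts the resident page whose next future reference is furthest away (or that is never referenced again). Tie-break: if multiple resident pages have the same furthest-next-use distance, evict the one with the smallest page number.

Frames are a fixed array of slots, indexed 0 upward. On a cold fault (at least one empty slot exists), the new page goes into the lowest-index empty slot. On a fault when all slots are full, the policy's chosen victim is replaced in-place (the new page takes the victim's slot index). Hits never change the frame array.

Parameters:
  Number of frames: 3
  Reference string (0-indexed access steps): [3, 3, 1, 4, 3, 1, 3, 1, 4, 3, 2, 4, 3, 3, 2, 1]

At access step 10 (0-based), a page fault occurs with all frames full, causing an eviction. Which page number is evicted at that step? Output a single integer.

Step 0: ref 3 -> FAULT, frames=[3,-,-]
Step 1: ref 3 -> HIT, frames=[3,-,-]
Step 2: ref 1 -> FAULT, frames=[3,1,-]
Step 3: ref 4 -> FAULT, frames=[3,1,4]
Step 4: ref 3 -> HIT, frames=[3,1,4]
Step 5: ref 1 -> HIT, frames=[3,1,4]
Step 6: ref 3 -> HIT, frames=[3,1,4]
Step 7: ref 1 -> HIT, frames=[3,1,4]
Step 8: ref 4 -> HIT, frames=[3,1,4]
Step 9: ref 3 -> HIT, frames=[3,1,4]
Step 10: ref 2 -> FAULT, evict 1, frames=[3,2,4]
At step 10: evicted page 1

Answer: 1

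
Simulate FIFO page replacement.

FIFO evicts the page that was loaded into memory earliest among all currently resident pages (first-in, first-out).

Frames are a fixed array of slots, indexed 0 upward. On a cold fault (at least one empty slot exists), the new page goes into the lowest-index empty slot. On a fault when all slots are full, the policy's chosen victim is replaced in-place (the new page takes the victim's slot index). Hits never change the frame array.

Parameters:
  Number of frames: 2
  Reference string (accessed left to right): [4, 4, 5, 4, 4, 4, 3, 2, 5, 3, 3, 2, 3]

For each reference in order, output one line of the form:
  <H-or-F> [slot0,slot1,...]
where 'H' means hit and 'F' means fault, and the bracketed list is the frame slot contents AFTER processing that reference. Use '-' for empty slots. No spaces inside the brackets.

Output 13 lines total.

F [4,-]
H [4,-]
F [4,5]
H [4,5]
H [4,5]
H [4,5]
F [3,5]
F [3,2]
F [5,2]
F [5,3]
H [5,3]
F [2,3]
H [2,3]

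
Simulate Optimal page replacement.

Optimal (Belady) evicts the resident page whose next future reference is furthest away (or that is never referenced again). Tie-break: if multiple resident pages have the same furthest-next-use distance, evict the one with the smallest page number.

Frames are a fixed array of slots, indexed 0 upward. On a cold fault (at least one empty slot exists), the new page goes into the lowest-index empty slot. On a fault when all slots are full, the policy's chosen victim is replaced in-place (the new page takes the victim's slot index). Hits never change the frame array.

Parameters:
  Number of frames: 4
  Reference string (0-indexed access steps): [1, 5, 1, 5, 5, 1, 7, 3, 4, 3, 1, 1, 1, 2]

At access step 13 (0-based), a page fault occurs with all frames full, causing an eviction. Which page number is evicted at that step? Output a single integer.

Step 0: ref 1 -> FAULT, frames=[1,-,-,-]
Step 1: ref 5 -> FAULT, frames=[1,5,-,-]
Step 2: ref 1 -> HIT, frames=[1,5,-,-]
Step 3: ref 5 -> HIT, frames=[1,5,-,-]
Step 4: ref 5 -> HIT, frames=[1,5,-,-]
Step 5: ref 1 -> HIT, frames=[1,5,-,-]
Step 6: ref 7 -> FAULT, frames=[1,5,7,-]
Step 7: ref 3 -> FAULT, frames=[1,5,7,3]
Step 8: ref 4 -> FAULT, evict 5, frames=[1,4,7,3]
Step 9: ref 3 -> HIT, frames=[1,4,7,3]
Step 10: ref 1 -> HIT, frames=[1,4,7,3]
Step 11: ref 1 -> HIT, frames=[1,4,7,3]
Step 12: ref 1 -> HIT, frames=[1,4,7,3]
Step 13: ref 2 -> FAULT, evict 1, frames=[2,4,7,3]
At step 13: evicted page 1

Answer: 1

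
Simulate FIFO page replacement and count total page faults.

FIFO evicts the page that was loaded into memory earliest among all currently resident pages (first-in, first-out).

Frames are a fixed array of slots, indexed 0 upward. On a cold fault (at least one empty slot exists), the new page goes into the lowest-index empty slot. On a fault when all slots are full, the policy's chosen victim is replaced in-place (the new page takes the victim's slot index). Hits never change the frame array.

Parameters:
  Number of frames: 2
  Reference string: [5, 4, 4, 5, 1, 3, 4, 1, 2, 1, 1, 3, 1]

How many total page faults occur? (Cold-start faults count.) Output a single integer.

Answer: 9

Derivation:
Step 0: ref 5 → FAULT, frames=[5,-]
Step 1: ref 4 → FAULT, frames=[5,4]
Step 2: ref 4 → HIT, frames=[5,4]
Step 3: ref 5 → HIT, frames=[5,4]
Step 4: ref 1 → FAULT (evict 5), frames=[1,4]
Step 5: ref 3 → FAULT (evict 4), frames=[1,3]
Step 6: ref 4 → FAULT (evict 1), frames=[4,3]
Step 7: ref 1 → FAULT (evict 3), frames=[4,1]
Step 8: ref 2 → FAULT (evict 4), frames=[2,1]
Step 9: ref 1 → HIT, frames=[2,1]
Step 10: ref 1 → HIT, frames=[2,1]
Step 11: ref 3 → FAULT (evict 1), frames=[2,3]
Step 12: ref 1 → FAULT (evict 2), frames=[1,3]
Total faults: 9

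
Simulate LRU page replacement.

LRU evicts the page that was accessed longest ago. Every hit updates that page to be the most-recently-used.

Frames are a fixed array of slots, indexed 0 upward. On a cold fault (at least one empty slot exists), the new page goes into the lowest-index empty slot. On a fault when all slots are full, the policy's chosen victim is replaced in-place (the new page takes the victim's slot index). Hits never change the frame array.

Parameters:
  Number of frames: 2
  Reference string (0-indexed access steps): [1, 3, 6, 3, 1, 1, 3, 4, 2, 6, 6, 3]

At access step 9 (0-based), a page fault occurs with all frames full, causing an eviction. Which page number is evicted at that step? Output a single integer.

Step 0: ref 1 -> FAULT, frames=[1,-]
Step 1: ref 3 -> FAULT, frames=[1,3]
Step 2: ref 6 -> FAULT, evict 1, frames=[6,3]
Step 3: ref 3 -> HIT, frames=[6,3]
Step 4: ref 1 -> FAULT, evict 6, frames=[1,3]
Step 5: ref 1 -> HIT, frames=[1,3]
Step 6: ref 3 -> HIT, frames=[1,3]
Step 7: ref 4 -> FAULT, evict 1, frames=[4,3]
Step 8: ref 2 -> FAULT, evict 3, frames=[4,2]
Step 9: ref 6 -> FAULT, evict 4, frames=[6,2]
At step 9: evicted page 4

Answer: 4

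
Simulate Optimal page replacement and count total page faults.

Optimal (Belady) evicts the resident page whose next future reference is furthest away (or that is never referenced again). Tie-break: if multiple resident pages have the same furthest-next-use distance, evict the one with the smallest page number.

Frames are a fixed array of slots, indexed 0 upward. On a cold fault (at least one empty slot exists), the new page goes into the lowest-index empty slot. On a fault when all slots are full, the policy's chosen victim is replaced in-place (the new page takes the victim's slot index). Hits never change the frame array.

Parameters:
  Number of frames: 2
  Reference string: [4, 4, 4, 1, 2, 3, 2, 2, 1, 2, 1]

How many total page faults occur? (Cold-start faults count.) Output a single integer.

Step 0: ref 4 → FAULT, frames=[4,-]
Step 1: ref 4 → HIT, frames=[4,-]
Step 2: ref 4 → HIT, frames=[4,-]
Step 3: ref 1 → FAULT, frames=[4,1]
Step 4: ref 2 → FAULT (evict 4), frames=[2,1]
Step 5: ref 3 → FAULT (evict 1), frames=[2,3]
Step 6: ref 2 → HIT, frames=[2,3]
Step 7: ref 2 → HIT, frames=[2,3]
Step 8: ref 1 → FAULT (evict 3), frames=[2,1]
Step 9: ref 2 → HIT, frames=[2,1]
Step 10: ref 1 → HIT, frames=[2,1]
Total faults: 5

Answer: 5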